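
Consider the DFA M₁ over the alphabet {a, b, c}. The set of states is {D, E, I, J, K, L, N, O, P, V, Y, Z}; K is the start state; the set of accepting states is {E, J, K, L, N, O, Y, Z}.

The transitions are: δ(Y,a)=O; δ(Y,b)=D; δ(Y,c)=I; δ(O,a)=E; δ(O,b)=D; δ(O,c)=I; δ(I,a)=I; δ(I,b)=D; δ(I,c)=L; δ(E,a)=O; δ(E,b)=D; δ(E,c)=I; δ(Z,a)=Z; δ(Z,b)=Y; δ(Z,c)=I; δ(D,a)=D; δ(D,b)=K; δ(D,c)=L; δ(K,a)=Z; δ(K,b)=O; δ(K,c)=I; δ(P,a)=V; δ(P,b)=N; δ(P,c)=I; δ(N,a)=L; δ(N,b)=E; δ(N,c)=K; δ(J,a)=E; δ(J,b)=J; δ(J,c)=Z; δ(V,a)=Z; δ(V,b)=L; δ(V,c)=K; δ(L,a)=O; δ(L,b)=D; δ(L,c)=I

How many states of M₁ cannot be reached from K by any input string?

4

No path from K leads to J, N, P, V; the other 8 states are all reachable.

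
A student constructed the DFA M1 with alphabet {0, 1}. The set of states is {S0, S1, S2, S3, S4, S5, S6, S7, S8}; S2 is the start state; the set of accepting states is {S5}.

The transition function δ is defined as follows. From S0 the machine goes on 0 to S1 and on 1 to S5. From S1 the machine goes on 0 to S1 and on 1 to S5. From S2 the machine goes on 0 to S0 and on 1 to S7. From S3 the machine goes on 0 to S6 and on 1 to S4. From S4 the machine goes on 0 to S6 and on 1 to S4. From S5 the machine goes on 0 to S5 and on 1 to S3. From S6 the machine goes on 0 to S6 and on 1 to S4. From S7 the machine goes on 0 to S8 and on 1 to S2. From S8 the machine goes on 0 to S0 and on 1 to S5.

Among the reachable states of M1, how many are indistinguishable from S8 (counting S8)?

3

All states are reachable from the start state.
Initial partition by acceptance: {S5} | {S0,S1,S2,S3,S4,S6,S7,S8}.
On input 1, block {S0,S1,S2,S3,S4,S6,S7,S8} splits into {S2,S3,S4,S6,S7} and {S0,S1,S8}.
On input 0, block {S2,S3,S4,S6,S7} splits into {S3,S4,S6} and {S2,S7}.
No further refinement is possible. Final partition (4 blocks): {S5} | {S3,S4,S6} | {S0,S1,S8} | {S2,S7}.
The equivalence class containing S8 is {S0,S1,S8}, of size 3.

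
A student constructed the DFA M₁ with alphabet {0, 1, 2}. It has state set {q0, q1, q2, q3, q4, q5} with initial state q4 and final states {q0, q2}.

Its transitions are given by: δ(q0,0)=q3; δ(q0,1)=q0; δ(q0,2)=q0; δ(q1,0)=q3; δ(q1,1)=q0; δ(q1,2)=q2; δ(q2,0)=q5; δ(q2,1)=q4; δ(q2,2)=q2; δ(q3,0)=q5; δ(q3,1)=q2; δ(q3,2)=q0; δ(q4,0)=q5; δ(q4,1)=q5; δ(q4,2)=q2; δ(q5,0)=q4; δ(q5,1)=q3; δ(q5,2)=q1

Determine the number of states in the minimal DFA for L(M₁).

6

All states are reachable from the start state.
Start with accepting vs non-accepting: {q0,q2} | {q1,q3,q4,q5}.
Refine {q0,q2} on symbol 1: members go to different blocks, giving {q0} and {q2}.
On input 1, block {q1,q3,q4,q5} splits into {q4,q5} and {q1} and {q3}.
Split {q4,q5} by δ(·,1) → {q4} and {q5}.
Stable partition: {q0} | {q4} | {q2} | {q1} | {q3} | {q5} — 6 equivalence classes.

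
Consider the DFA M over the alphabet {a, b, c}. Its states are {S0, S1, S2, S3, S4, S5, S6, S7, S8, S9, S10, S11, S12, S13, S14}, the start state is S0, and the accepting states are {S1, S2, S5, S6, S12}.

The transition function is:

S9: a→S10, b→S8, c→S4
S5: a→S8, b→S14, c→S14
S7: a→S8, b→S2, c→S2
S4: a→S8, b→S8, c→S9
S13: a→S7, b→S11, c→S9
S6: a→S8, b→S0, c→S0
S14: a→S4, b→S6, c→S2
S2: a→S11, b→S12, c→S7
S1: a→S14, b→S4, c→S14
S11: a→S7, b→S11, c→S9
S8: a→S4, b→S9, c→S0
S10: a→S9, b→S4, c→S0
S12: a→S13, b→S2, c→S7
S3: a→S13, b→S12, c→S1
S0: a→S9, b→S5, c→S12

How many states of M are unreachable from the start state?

BFS from S0 reaches {S0, S2, S4, S5, S6, S7, S8, S9, S10, S11, S12, S13, S14}; the 2 state(s) S1, S3 are never visited.

2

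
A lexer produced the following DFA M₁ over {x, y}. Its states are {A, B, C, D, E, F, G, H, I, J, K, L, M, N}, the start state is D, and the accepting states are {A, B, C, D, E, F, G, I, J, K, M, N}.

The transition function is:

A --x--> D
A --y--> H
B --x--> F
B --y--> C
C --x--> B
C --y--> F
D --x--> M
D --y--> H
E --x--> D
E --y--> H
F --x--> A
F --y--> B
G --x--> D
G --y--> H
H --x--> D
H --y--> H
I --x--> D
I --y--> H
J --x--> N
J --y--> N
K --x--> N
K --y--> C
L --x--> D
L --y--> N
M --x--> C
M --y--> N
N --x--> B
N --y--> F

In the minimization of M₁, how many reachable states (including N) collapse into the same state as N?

First remove the unreachable states {E,G,I,J,K,L}; 8 states remain.
Start with accepting vs non-accepting: {A,B,C,D,F,M,N} | {H}.
Refine {A,B,C,D,F,M,N} on symbol y: members go to different blocks, giving {B,C,F,M,N} and {A,D}.
On input x, block {B,C,F,M,N} splits into {B,C,M,N} and {F}.
Refine {B,C,M,N} on symbol x: members go to different blocks, giving {C,M,N} and {B}.
Split {C,M,N} by δ(·,x) → {C,N} and {M}.
On input x, block {A,D} splits into {A} and {D}.
The partition is now stable with 7 blocks: {C,N} | {H} | {A} | {F} | {B} | {M} | {D}.
State N belongs to the block {C,N}, which has 2 states.

2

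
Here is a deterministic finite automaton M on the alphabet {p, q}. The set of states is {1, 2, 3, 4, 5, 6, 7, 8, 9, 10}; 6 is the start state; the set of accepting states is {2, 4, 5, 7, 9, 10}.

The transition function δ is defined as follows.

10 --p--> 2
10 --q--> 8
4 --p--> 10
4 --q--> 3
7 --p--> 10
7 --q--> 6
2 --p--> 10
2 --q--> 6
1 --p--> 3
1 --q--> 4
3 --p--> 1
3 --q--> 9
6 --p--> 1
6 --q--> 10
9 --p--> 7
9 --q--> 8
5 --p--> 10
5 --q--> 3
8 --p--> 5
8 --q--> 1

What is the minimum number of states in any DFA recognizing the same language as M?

Every state is reachable, so we keep all 10.
Start with accepting vs non-accepting: {2,4,5,7,9,10} | {1,3,6,8}.
Split {1,3,6,8} by δ(·,p) → {1,3,6} and {8}.
Split {2,4,5,7,9,10} by δ(·,q) → {2,4,5,7} and {9,10}.
Refine {1,3,6} on symbol q: members go to different blocks, giving {3,6} and {1}.
No further refinement is possible. Final partition (5 blocks): {2,4,5,7} | {3,6} | {8} | {9,10} | {1}.

5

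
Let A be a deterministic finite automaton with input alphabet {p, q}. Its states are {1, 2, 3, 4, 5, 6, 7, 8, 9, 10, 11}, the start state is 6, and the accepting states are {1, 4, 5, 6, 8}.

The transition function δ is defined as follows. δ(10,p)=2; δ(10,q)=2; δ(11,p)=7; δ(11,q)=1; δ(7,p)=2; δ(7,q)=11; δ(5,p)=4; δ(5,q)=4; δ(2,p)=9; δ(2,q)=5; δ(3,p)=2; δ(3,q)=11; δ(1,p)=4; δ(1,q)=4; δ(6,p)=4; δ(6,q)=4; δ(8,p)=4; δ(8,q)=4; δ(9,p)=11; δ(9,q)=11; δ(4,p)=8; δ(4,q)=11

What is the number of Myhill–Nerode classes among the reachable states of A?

4

First remove the unreachable states {3,10}; 9 states remain.
P0 = {1,4,5,6,8} | {2,7,9,11}.
Split {1,4,5,6,8} by δ(·,q) → {1,5,6,8} and {4}.
Refine {2,7,9,11} on symbol q: members go to different blocks, giving {2,11} and {7,9}.
The partition is now stable with 4 blocks: {1,5,6,8} | {2,11} | {4} | {7,9}.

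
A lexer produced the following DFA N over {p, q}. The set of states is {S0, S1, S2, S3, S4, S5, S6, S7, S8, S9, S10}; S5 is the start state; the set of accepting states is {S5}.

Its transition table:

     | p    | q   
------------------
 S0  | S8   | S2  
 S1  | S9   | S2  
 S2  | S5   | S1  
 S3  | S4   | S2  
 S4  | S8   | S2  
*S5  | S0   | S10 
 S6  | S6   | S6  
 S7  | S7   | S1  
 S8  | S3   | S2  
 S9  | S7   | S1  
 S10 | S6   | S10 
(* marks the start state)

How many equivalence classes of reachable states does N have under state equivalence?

Every state is reachable, so we keep all 11.
P0 = {S5} | {S0,S1,S2,S3,S4,S6,S7,S8,S9,S10}.
On input p, block {S0,S1,S2,S3,S4,S6,S7,S8,S9,S10} splits into {S0,S1,S3,S4,S6,S7,S8,S9,S10} and {S2}.
Split {S0,S1,S3,S4,S6,S7,S8,S9,S10} by δ(·,q) → {S0,S1,S3,S4,S8} and {S6,S7,S9,S10}.
Split {S0,S1,S3,S4,S8} by δ(·,p) → {S0,S3,S4,S8} and {S1}.
Refine {S6,S7,S9,S10} on symbol q: members go to different blocks, giving {S6,S10} and {S7,S9}.
Stable partition: {S5} | {S0,S3,S4,S8} | {S2} | {S6,S10} | {S1} | {S7,S9} — 6 equivalence classes.

6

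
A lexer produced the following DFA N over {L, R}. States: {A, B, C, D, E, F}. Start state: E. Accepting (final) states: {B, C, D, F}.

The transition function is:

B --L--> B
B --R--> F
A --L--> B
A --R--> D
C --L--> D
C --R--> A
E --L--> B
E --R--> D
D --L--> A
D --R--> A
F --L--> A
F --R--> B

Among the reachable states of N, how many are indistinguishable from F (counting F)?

1

First remove the unreachable states {C}; 5 states remain.
Start with accepting vs non-accepting: {B,D,F} | {A,E}.
Split {B,D,F} by δ(·,L) → {D,F} and {B}.
Refine {D,F} on symbol R: members go to different blocks, giving {D} and {F}.
No further refinement is possible. Final partition (4 blocks): {D} | {A,E} | {B} | {F}.
State F belongs to the block {F}, which has 1 states.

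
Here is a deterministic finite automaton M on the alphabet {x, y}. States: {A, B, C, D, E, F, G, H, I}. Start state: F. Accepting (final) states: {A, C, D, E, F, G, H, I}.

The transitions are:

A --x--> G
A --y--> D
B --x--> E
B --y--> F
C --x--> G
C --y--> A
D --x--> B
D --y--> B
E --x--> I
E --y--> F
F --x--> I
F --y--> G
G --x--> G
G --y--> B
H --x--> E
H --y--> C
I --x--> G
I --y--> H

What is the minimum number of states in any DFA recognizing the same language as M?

9

Start with accepting vs non-accepting: {A,C,D,E,F,G,H,I} | {B}.
On input x, block {A,C,D,E,F,G,H,I} splits into {A,C,E,F,G,H,I} and {D}.
On input y, block {A,C,E,F,G,H,I} splits into {C,E,F,H,I} and {A} and {G}.
On input x, block {C,E,F,H,I} splits into {E,F,H} and {C,I}.
Refine {E,F,H} on symbol x: members go to different blocks, giving {E,F} and {H}.
Split {E,F} by δ(·,y) → {E} and {F}.
Refine {C,I} on symbol y: members go to different blocks, giving {C} and {I}.
The partition is now stable with 9 blocks: {E} | {B} | {D} | {A} | {G} | {C} | {H} | {F} | {I}.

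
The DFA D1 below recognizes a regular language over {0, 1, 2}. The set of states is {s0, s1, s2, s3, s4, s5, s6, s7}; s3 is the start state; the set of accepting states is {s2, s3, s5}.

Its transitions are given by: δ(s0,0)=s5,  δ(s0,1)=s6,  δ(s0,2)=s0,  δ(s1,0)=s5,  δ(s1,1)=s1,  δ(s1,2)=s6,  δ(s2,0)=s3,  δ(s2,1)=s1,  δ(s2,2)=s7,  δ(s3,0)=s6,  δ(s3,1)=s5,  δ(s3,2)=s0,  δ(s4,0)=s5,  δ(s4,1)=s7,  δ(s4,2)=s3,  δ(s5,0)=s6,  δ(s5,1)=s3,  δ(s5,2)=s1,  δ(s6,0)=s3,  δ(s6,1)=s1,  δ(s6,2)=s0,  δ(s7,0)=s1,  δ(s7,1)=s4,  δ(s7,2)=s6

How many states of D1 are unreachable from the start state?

3

BFS from s3 reaches {s0, s1, s3, s5, s6}; the 3 state(s) s2, s4, s7 are never visited.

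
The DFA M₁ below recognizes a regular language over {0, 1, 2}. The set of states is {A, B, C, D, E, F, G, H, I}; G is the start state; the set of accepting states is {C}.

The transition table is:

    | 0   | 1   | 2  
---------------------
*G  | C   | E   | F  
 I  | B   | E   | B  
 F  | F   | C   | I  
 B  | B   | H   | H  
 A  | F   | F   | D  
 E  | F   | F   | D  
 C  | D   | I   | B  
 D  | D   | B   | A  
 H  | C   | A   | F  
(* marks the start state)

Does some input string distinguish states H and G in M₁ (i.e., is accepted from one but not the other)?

No

Initial partition by acceptance: {C} | {A,B,D,E,F,G,H,I}.
Refine {A,B,D,E,F,G,H,I} on symbol 0: members go to different blocks, giving {A,B,D,E,F,I} and {G,H}.
On input 1, block {A,B,D,E,F,I} splits into {A,D,E,I} and {B} and {F}.
On input 0, block {A,D,E,I} splits into {A,E} and {D} and {I}.
Stable partition: {C} | {A,E} | {G,H} | {B} | {F} | {D} | {I} — 7 equivalence classes.
H and G lie in the same block of the stable partition, so they are equivalent — no string distinguishes them.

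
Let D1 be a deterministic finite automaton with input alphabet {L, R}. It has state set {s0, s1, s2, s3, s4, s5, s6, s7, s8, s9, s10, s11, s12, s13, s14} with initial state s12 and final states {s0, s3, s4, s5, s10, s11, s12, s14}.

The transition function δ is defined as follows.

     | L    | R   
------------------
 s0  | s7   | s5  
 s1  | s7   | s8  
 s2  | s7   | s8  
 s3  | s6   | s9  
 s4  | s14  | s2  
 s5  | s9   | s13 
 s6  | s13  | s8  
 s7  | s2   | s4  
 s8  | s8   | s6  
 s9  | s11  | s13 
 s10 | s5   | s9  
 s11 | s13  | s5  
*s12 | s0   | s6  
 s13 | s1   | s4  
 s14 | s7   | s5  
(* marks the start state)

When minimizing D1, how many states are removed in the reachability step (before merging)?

2

Starting at s12 and following transitions, the reachable set is {s0, s1, s2, s4, s5, s6, s7, s8, s9, s11, s12, s13, s14}. That leaves s3, s10 unreachable — 2 in total.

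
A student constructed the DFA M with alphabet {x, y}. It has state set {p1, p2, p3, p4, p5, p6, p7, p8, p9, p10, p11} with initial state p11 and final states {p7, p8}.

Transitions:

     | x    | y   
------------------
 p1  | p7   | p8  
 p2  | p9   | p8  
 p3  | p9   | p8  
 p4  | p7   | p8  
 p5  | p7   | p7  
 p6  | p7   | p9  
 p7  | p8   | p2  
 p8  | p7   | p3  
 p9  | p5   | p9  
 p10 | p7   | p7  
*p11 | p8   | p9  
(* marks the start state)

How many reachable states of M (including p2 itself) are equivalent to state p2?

2

Reachable states from the start: {p2,p3,p5,p7,p8,p9,p11}. Unreachable: {p1,p4,p6,p10} — drop them.
Initial partition by acceptance: {p7,p8} | {p2,p3,p5,p9,p11}.
On input x, block {p2,p3,p5,p9,p11} splits into {p2,p3,p9} and {p5,p11}.
Split {p2,p3,p9} by δ(·,x) → {p2,p3} and {p9}.
Split {p5,p11} by δ(·,y) → {p5} and {p11}.
No further refinement is possible. Final partition (5 blocks): {p7,p8} | {p2,p3} | {p5} | {p9} | {p11}.
The equivalence class containing p2 is {p2,p3}, of size 2.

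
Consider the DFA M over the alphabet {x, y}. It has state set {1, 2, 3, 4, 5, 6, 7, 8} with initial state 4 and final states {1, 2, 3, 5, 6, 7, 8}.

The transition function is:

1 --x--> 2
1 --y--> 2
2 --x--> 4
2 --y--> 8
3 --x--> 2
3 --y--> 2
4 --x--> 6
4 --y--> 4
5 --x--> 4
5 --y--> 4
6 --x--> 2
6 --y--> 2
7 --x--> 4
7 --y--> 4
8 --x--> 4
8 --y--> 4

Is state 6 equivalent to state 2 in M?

Reachable states from the start: {2,4,6,8}. Unreachable: {1,3,5,7} — drop them.
Initial partition by acceptance: {2,6,8} | {4}.
Refine {2,6,8} on symbol x: members go to different blocks, giving {2,8} and {6}.
Split {2,8} by δ(·,y) → {2} and {8}.
No further refinement is possible. Final partition (4 blocks): {2} | {4} | {6} | {8}.
6 and 2 end up in different blocks, so they are distinguishable. For instance, the string 'x' is accepted from only 6.

No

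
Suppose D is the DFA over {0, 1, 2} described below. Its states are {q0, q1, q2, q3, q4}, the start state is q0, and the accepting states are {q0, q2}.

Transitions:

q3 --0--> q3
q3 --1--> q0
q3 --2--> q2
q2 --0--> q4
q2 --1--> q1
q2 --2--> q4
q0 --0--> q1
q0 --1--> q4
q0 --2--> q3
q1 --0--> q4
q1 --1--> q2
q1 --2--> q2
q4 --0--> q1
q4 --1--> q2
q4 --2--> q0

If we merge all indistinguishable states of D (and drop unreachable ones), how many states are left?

Every state is reachable, so we keep all 5.
Start with accepting vs non-accepting: {q0,q2} | {q1,q3,q4}.
The partition is now stable with 2 blocks: {q0,q2} | {q1,q3,q4}.

2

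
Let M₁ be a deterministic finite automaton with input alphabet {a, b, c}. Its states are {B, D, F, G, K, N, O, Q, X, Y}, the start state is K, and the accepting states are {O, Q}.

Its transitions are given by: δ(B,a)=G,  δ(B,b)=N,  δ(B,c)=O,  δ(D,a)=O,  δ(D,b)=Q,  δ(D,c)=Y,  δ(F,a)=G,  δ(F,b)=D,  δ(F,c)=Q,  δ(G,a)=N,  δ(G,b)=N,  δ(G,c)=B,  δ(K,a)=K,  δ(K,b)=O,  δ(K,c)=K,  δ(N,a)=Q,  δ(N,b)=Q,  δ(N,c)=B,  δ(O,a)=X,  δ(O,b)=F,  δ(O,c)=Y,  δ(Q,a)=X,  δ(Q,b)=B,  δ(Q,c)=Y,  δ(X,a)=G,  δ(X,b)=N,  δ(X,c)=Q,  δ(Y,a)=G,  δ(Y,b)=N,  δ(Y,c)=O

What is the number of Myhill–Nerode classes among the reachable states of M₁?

Start with accepting vs non-accepting: {O,Q} | {B,D,F,G,K,N,X,Y}.
Refine {B,D,F,G,K,N,X,Y} on symbol a: members go to different blocks, giving {B,F,G,K,X,Y} and {D,N}.
On input a, block {B,F,G,K,X,Y} splits into {B,F,K,X,Y} and {G}.
On input a, block {B,F,K,X,Y} splits into {B,F,X,Y} and {K}.
The partition is now stable with 5 blocks: {O,Q} | {B,F,X,Y} | {D,N} | {G} | {K}.

5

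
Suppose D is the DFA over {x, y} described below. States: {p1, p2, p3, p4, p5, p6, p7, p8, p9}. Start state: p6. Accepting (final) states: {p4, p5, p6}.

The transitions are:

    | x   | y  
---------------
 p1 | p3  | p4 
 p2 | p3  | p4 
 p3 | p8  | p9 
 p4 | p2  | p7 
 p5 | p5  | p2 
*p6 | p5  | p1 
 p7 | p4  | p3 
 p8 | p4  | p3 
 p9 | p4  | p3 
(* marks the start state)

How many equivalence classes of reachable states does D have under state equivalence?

Every state is reachable, so we keep all 9.
P0 = {p4,p5,p6} | {p1,p2,p3,p7,p8,p9}.
Split {p4,p5,p6} by δ(·,x) → {p5,p6} and {p4}.
Split {p1,p2,p3,p7,p8,p9} by δ(·,x) → {p1,p2,p3} and {p7,p8,p9}.
On input x, block {p1,p2,p3} splits into {p1,p2} and {p3}.
The partition is now stable with 5 blocks: {p5,p6} | {p1,p2} | {p4} | {p7,p8,p9} | {p3}.

5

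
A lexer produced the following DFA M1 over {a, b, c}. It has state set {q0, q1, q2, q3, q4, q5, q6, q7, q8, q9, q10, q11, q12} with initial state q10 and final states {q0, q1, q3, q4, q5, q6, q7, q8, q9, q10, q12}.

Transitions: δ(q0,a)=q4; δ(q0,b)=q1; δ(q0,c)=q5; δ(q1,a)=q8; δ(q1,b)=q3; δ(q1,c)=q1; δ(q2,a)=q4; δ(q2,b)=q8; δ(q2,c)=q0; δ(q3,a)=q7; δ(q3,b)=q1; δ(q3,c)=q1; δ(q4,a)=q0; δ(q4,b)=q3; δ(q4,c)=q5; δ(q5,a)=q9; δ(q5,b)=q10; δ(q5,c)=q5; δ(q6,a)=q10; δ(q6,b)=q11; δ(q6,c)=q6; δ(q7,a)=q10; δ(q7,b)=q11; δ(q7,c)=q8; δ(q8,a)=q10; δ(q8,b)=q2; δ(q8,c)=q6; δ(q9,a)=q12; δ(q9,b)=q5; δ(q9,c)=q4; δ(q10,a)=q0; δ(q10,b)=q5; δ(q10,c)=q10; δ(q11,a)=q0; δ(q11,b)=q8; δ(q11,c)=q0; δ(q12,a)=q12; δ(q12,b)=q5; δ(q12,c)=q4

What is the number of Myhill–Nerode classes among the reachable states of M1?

Start with accepting vs non-accepting: {q0,q1,q3,q4,q5,q6,q7,q8,q9,q10,q12} | {q2,q11}.
On input b, block {q0,q1,q3,q4,q5,q6,q7,q8,q9,q10,q12} splits into {q0,q1,q3,q4,q5,q9,q10,q12} and {q6,q7,q8}.
On input a, block {q0,q1,q3,q4,q5,q9,q10,q12} splits into {q0,q4,q5,q9,q10,q12} and {q1,q3}.
Split {q0,q4,q5,q9,q10,q12} by δ(·,b) → {q5,q9,q10,q12} and {q0,q4}.
Refine {q5,q9,q10,q12} on symbol a: members go to different blocks, giving {q5,q9,q12} and {q10}.
Refine {q5,q9,q12} on symbol b: members go to different blocks, giving {q9,q12} and {q5}.
Stable partition: {q9,q12} | {q2,q11} | {q6,q7,q8} | {q1,q3} | {q0,q4} | {q10} | {q5} — 7 equivalence classes.

7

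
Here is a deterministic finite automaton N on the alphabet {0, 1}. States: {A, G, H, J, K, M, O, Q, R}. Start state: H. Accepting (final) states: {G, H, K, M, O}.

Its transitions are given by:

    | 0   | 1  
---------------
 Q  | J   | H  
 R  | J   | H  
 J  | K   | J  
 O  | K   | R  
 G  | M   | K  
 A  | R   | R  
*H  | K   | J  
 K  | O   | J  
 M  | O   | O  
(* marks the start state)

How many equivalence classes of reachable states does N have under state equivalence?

5

First remove the unreachable states {A,G,M,Q}; 5 states remain.
Start with accepting vs non-accepting: {H,K,O} | {J,R}.
Refine {J,R} on symbol 0: members go to different blocks, giving {J} and {R}.
Refine {H,K,O} on symbol 1: members go to different blocks, giving {H,K} and {O}.
Refine {H,K} on symbol 0: members go to different blocks, giving {K} and {H}.
The partition is now stable with 5 blocks: {K} | {J} | {R} | {O} | {H}.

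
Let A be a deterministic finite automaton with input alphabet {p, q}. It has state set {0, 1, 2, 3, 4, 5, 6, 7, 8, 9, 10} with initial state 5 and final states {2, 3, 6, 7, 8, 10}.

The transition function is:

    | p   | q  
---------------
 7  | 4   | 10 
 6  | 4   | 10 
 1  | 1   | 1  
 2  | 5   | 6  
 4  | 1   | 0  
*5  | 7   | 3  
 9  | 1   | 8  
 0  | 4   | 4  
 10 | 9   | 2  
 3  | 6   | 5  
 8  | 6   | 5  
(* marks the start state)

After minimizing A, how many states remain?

All states are reachable from the start state.
Initial partition by acceptance: {2,3,6,7,8,10} | {0,1,4,5,9}.
Split {2,3,6,7,8,10} by δ(·,p) → {2,6,7,10} and {3,8}.
On input p, block {0,1,4,5,9} splits into {0,1,4,9} and {5}.
Split {2,6,7,10} by δ(·,p) → {6,7,10} and {2}.
Refine {6,7,10} on symbol q: members go to different blocks, giving {6,7} and {10}.
On input q, block {0,1,4,9} splits into {0,1,4} and {9}.
No further refinement is possible. Final partition (7 blocks): {6,7} | {0,1,4} | {3,8} | {5} | {2} | {10} | {9}.

7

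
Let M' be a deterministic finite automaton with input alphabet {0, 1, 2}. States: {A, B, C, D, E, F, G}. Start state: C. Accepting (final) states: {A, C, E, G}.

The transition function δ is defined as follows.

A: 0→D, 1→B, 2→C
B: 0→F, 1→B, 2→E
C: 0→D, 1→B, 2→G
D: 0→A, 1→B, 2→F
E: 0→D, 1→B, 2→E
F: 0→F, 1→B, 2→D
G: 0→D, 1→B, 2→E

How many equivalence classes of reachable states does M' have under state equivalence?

4

Start with accepting vs non-accepting: {A,C,E,G} | {B,D,F}.
On input 0, block {B,D,F} splits into {B,F} and {D}.
Refine {B,F} on symbol 2: members go to different blocks, giving {B} and {F}.
The partition is now stable with 4 blocks: {A,C,E,G} | {B} | {D} | {F}.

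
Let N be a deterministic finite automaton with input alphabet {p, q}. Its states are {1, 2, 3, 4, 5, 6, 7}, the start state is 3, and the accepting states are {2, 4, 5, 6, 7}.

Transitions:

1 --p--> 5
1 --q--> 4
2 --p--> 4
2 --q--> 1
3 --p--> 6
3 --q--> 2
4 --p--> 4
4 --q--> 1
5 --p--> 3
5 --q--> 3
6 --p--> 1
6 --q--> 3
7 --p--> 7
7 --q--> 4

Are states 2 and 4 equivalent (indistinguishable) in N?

Yes

Reachable states from the start: {1,2,3,4,5,6}. Unreachable: {7} — drop them.
Start with accepting vs non-accepting: {2,4,5,6} | {1,3}.
Split {2,4,5,6} by δ(·,p) → {2,4} and {5,6}.
No further refinement is possible. Final partition (3 blocks): {2,4} | {1,3} | {5,6}.
2 and 4 lie in the same block of the stable partition, so they are equivalent — no string distinguishes them.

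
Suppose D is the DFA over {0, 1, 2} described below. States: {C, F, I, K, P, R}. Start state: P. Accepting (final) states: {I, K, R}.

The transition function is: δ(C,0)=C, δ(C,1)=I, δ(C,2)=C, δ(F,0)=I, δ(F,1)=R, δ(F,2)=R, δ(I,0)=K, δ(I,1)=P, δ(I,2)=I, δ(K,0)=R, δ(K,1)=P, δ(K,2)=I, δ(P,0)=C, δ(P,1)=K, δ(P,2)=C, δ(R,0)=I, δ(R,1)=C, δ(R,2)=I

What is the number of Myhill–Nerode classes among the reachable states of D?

2

First remove the unreachable states {F}; 5 states remain.
Initial partition by acceptance: {I,K,R} | {C,P}.
No further refinement is possible. Final partition (2 blocks): {I,K,R} | {C,P}.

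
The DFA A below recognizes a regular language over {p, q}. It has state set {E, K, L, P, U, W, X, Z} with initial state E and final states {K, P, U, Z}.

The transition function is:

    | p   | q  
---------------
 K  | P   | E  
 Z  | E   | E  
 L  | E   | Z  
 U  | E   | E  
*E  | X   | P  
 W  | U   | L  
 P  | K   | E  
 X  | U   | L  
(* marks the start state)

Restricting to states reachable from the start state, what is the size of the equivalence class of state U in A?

First remove the unreachable states {W}; 7 states remain.
Start with accepting vs non-accepting: {K,P,U,Z} | {E,L,X}.
Split {K,P,U,Z} by δ(·,p) → {K,P} and {U,Z}.
Refine {E,L,X} on symbol p: members go to different blocks, giving {E,L} and {X}.
Split {E,L} by δ(·,p) → {E} and {L}.
No further refinement is possible. Final partition (5 blocks): {K,P} | {E} | {U,Z} | {X} | {L}.
The equivalence class containing U is {U,Z}, of size 2.

2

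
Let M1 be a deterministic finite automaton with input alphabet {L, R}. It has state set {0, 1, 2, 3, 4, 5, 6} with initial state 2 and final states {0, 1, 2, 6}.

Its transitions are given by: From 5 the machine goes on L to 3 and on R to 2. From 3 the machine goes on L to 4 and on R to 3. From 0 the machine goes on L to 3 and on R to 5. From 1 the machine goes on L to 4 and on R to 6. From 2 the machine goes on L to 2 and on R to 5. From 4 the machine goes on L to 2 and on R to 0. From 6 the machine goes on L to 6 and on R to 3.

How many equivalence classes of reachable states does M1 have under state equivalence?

States {1,6} cannot be reached from the start state, so discard them.
Initial partition by acceptance: {0,2} | {3,4,5}.
Split {0,2} by δ(·,L) → {0} and {2}.
Split {3,4,5} by δ(·,L) → {3,5} and {4}.
Refine {3,5} on symbol L: members go to different blocks, giving {3} and {5}.
Stable partition: {0} | {3} | {2} | {4} | {5} — 5 equivalence classes.

5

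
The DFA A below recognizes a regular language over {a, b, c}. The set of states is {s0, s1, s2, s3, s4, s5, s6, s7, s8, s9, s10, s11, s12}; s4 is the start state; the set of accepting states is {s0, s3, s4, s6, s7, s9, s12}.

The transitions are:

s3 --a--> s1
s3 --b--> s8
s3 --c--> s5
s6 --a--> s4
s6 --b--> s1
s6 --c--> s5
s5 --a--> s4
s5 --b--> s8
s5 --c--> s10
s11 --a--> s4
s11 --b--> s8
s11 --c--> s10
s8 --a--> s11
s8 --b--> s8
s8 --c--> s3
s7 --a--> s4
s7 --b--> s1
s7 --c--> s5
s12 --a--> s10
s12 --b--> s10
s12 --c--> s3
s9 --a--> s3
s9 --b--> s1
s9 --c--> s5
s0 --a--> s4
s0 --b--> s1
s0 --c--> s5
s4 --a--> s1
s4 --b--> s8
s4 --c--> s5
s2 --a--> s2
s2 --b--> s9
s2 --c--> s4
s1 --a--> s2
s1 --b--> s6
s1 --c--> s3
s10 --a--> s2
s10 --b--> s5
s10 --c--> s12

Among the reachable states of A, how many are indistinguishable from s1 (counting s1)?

2

Reachable states from the start: {s1,s2,s3,s4,s5,s6,s8,s9,s10,s11,s12}. Unreachable: {s0,s7} — drop them.
P0 = {s3,s4,s6,s9,s12} | {s1,s2,s5,s8,s10,s11}.
Split {s3,s4,s6,s9,s12} by δ(·,a) → {s3,s4,s12} and {s6,s9}.
Refine {s3,s4,s12} on symbol c: members go to different blocks, giving {s3,s4} and {s12}.
Split {s1,s2,s5,s8,s10,s11} by δ(·,a) → {s1,s2,s8,s10} and {s5,s11}.
On input a, block {s1,s2,s8,s10} splits into {s1,s2,s10} and {s8}.
On input b, block {s1,s2,s10} splits into {s1,s2} and {s10}.
No further refinement is possible. Final partition (7 blocks): {s3,s4} | {s1,s2} | {s6,s9} | {s12} | {s5,s11} | {s8} | {s10}.
The equivalence class containing s1 is {s1,s2}, of size 2.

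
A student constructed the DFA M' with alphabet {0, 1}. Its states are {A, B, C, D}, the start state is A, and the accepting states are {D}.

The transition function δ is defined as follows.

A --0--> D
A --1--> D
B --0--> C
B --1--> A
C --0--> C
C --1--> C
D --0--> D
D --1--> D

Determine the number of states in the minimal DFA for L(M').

2

Reachable states from the start: {A,D}. Unreachable: {B,C} — drop them.
Initial partition by acceptance: {D} | {A}.
Stable partition: {D} | {A} — 2 equivalence classes.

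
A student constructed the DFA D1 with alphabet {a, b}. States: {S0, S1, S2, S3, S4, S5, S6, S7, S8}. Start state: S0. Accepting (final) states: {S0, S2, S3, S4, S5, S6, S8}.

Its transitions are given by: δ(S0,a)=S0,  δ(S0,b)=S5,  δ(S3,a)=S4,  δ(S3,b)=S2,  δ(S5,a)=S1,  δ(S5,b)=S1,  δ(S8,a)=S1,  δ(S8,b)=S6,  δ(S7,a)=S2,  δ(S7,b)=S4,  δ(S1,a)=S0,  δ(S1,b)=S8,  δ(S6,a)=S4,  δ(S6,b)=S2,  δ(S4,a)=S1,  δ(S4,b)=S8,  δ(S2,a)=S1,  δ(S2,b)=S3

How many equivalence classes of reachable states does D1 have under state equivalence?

First remove the unreachable states {S7}; 8 states remain.
P0 = {S0,S2,S3,S4,S5,S6,S8} | {S1}.
Split {S0,S2,S3,S4,S5,S6,S8} by δ(·,a) → {S2,S4,S5,S8} and {S0,S3,S6}.
Refine {S2,S4,S5,S8} on symbol b: members go to different blocks, giving {S2,S8} and {S4} and {S5}.
On input a, block {S0,S3,S6} splits into {S3,S6} and {S0}.
No further refinement is possible. Final partition (6 blocks): {S2,S8} | {S1} | {S3,S6} | {S4} | {S5} | {S0}.

6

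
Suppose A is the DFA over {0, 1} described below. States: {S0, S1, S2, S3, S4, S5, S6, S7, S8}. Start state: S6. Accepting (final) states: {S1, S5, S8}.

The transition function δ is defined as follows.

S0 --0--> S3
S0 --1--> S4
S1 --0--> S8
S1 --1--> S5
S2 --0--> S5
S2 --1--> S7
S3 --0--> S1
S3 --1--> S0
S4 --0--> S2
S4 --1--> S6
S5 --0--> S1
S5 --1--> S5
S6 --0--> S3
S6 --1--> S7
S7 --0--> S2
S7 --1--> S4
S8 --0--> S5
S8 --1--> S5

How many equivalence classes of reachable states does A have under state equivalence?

3

Start with accepting vs non-accepting: {S1,S5,S8} | {S0,S2,S3,S4,S6,S7}.
Refine {S0,S2,S3,S4,S6,S7} on symbol 0: members go to different blocks, giving {S0,S4,S6,S7} and {S2,S3}.
Stable partition: {S1,S5,S8} | {S0,S4,S6,S7} | {S2,S3} — 3 equivalence classes.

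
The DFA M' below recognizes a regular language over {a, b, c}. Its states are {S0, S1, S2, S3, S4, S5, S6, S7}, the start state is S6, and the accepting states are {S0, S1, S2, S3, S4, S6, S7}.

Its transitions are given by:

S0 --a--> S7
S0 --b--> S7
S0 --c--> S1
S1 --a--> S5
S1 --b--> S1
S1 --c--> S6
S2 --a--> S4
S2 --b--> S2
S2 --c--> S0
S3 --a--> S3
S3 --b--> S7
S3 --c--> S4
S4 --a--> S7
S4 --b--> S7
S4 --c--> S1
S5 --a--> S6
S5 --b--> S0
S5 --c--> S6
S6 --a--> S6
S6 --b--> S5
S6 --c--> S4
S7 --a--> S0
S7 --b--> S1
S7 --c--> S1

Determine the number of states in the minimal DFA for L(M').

5

First remove the unreachable states {S2,S3}; 6 states remain.
Initial partition by acceptance: {S0,S1,S4,S6,S7} | {S5}.
On input a, block {S0,S1,S4,S6,S7} splits into {S0,S4,S6,S7} and {S1}.
On input b, block {S0,S4,S6,S7} splits into {S0,S4} and {S6} and {S7}.
Stable partition: {S0,S4} | {S5} | {S1} | {S6} | {S7} — 5 equivalence classes.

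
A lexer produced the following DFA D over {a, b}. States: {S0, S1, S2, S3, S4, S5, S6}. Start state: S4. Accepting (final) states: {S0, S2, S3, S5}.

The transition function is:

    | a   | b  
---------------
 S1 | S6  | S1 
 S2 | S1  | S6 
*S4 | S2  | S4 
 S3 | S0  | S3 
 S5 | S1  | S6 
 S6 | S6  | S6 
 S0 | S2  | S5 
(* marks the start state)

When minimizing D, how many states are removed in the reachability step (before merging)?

Starting at S4 and following transitions, the reachable set is {S1, S2, S4, S6}. That leaves S0, S3, S5 unreachable — 3 in total.

3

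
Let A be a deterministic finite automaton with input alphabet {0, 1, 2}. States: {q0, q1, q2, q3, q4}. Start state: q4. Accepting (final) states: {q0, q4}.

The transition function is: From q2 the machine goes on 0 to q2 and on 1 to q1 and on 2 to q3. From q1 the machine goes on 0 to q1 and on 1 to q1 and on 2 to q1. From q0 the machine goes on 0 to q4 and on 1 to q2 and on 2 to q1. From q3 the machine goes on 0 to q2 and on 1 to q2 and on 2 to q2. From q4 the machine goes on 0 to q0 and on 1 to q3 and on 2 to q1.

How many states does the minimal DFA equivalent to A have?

2

Start with accepting vs non-accepting: {q0,q4} | {q1,q2,q3}.
Stable partition: {q0,q4} | {q1,q2,q3} — 2 equivalence classes.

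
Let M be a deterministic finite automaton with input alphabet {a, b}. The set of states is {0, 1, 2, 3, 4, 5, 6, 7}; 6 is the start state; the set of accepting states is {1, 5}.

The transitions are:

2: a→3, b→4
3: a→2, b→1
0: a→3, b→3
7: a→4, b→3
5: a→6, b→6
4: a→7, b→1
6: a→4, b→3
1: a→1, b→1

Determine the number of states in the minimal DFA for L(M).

3

Reachable states from the start: {1,2,3,4,6,7}. Unreachable: {0,5} — drop them.
Start with accepting vs non-accepting: {1} | {2,3,4,6,7}.
On input b, block {2,3,4,6,7} splits into {2,6,7} and {3,4}.
No further refinement is possible. Final partition (3 blocks): {1} | {2,6,7} | {3,4}.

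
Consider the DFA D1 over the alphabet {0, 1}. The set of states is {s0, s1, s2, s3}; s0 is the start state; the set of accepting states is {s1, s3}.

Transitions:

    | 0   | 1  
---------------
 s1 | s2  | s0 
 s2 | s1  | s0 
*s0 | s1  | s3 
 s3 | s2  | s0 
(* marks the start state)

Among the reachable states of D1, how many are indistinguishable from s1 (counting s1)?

2

All states are reachable from the start state.
Initial partition by acceptance: {s1,s3} | {s0,s2}.
Refine {s0,s2} on symbol 1: members go to different blocks, giving {s0} and {s2}.
Stable partition: {s1,s3} | {s0} | {s2} — 3 equivalence classes.
State s1 belongs to the block {s1,s3}, which has 2 states.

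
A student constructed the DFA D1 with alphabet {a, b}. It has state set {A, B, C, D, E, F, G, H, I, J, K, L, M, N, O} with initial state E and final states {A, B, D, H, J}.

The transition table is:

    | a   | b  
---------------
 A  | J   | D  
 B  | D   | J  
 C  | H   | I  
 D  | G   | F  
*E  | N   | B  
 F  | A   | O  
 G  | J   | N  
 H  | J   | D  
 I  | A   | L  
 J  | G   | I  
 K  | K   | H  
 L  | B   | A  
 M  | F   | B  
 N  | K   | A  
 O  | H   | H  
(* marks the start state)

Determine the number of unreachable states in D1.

2

No path from E leads to C, M; the other 13 states are all reachable.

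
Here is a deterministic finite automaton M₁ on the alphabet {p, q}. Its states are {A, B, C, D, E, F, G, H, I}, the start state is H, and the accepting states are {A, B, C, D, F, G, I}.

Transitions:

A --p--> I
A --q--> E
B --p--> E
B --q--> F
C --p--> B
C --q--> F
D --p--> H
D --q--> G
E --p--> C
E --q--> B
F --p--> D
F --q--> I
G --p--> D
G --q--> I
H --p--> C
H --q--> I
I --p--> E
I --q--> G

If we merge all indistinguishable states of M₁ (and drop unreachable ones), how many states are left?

States {A} cannot be reached from the start state, so discard them.
Initial partition by acceptance: {B,C,D,F,G,I} | {E,H}.
On input p, block {B,C,D,F,G,I} splits into {B,D,I} and {C,F,G}.
Refine {C,F,G} on symbol q: members go to different blocks, giving {F,G} and {C}.
Stable partition: {B,D,I} | {E,H} | {F,G} | {C} — 4 equivalence classes.

4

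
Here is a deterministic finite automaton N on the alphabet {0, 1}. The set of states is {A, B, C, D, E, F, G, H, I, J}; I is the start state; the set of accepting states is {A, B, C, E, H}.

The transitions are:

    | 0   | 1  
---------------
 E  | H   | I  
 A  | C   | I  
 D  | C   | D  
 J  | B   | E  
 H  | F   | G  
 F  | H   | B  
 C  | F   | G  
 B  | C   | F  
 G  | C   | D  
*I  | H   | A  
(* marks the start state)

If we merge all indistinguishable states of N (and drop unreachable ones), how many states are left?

First remove the unreachable states {E,J}; 8 states remain.
Start with accepting vs non-accepting: {A,B,C,H} | {D,F,G,I}.
Split {A,B,C,H} by δ(·,0) → {A,B} and {C,H}.
Split {D,F,G,I} by δ(·,1) → {D,G} and {F,I}.
Stable partition: {A,B} | {D,G} | {C,H} | {F,I} — 4 equivalence classes.

4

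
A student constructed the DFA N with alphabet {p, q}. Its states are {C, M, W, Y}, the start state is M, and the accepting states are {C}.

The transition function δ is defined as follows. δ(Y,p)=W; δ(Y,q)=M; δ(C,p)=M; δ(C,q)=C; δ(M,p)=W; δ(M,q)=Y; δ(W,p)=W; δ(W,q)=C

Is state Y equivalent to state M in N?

All states are reachable from the start state.
P0 = {C} | {M,W,Y}.
Split {M,W,Y} by δ(·,q) → {M,Y} and {W}.
No further refinement is possible. Final partition (3 blocks): {C} | {M,Y} | {W}.
Y and M lie in the same block of the stable partition, so they are equivalent — no string distinguishes them.

Yes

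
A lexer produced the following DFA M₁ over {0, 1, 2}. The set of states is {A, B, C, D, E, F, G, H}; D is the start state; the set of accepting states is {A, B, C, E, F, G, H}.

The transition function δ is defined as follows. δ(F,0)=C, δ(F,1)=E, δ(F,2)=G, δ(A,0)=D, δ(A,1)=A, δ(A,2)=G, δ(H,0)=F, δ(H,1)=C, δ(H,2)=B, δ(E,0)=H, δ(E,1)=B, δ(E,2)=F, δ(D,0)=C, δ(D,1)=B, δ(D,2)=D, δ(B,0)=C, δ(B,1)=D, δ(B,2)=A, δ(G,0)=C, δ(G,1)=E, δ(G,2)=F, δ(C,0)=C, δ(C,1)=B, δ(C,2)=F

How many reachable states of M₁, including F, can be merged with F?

Start with accepting vs non-accepting: {A,B,C,E,F,G,H} | {D}.
On input 0, block {A,B,C,E,F,G,H} splits into {B,C,E,F,G,H} and {A}.
Split {B,C,E,F,G,H} by δ(·,1) → {C,E,F,G,H} and {B}.
Refine {C,E,F,G,H} on symbol 1: members go to different blocks, giving {F,G,H} and {C,E}.
On input 0, block {F,G,H} splits into {F,G} and {H}.
Split {C,E} by δ(·,0) → {C} and {E}.
Stable partition: {F,G} | {D} | {A} | {B} | {C} | {H} | {E} — 7 equivalence classes.
The equivalence class containing F is {F,G}, of size 2.

2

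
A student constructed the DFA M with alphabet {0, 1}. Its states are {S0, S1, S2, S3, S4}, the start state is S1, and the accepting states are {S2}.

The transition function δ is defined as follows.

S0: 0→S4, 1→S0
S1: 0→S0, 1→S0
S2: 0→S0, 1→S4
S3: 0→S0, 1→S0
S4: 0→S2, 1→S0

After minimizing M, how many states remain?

4

Reachable states from the start: {S0,S1,S2,S4}. Unreachable: {S3} — drop them.
Initial partition by acceptance: {S2} | {S0,S1,S4}.
On input 0, block {S0,S1,S4} splits into {S0,S1} and {S4}.
Refine {S0,S1} on symbol 0: members go to different blocks, giving {S0} and {S1}.
No further refinement is possible. Final partition (4 blocks): {S2} | {S0} | {S4} | {S1}.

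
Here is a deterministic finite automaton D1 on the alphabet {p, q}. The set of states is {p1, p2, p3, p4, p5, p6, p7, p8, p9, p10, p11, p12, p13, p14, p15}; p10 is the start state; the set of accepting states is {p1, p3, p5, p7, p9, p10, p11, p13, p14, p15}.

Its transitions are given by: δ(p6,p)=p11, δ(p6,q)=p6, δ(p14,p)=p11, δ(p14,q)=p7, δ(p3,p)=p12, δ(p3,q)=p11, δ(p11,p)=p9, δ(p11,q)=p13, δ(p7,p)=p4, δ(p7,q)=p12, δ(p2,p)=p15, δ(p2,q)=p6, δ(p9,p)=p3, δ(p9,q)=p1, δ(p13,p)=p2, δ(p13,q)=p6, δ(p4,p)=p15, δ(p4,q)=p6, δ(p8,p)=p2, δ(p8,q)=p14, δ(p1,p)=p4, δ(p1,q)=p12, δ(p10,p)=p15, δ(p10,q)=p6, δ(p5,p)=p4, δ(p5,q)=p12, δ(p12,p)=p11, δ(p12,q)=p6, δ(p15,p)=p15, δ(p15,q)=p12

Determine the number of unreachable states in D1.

4

No path from p10 leads to p5, p7, p8, p14; the other 11 states are all reachable.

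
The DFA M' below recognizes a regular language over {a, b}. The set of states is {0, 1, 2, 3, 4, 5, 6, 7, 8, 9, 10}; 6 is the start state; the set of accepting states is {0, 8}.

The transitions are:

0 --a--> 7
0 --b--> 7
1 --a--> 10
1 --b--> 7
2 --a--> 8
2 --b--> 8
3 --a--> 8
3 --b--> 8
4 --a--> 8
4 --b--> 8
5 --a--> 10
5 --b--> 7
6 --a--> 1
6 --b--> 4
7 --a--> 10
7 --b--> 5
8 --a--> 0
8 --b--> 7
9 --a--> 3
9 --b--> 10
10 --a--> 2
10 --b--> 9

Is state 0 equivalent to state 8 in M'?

Every state is reachable, so we keep all 11.
Start with accepting vs non-accepting: {0,8} | {1,2,3,4,5,6,7,9,10}.
Split {0,8} by δ(·,a) → {0} and {8}.
On input a, block {1,2,3,4,5,6,7,9,10} splits into {1,5,6,7,9,10} and {2,3,4}.
On input a, block {1,5,6,7,9,10} splits into {1,5,6,7} and {9,10}.
On input a, block {1,5,6,7} splits into {1,5,7} and {6}.
Stable partition: {0} | {1,5,7} | {8} | {2,3,4} | {9,10} | {6} — 6 equivalence classes.
0 and 8 end up in different blocks, so they are distinguishable. For instance, the string 'a' is accepted from only 8.

No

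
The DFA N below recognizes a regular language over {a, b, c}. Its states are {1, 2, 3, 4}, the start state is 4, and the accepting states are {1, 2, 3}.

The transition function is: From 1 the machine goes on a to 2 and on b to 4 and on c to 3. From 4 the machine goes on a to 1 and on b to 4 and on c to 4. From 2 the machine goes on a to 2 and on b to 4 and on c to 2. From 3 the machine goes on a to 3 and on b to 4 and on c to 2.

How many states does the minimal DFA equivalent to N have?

2

Every state is reachable, so we keep all 4.
Start with accepting vs non-accepting: {1,2,3} | {4}.
No further refinement is possible. Final partition (2 blocks): {1,2,3} | {4}.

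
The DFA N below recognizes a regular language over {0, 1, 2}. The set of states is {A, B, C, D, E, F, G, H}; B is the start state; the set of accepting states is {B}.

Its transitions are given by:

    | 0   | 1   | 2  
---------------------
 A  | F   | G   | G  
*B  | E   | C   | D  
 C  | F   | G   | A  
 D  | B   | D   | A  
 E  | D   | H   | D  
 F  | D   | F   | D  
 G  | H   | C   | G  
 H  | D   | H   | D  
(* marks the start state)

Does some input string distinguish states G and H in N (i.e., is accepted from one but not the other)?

All states are reachable from the start state.
Initial partition by acceptance: {B} | {A,C,D,E,F,G,H}.
On input 0, block {A,C,D,E,F,G,H} splits into {A,C,E,F,G,H} and {D}.
On input 0, block {A,C,E,F,G,H} splits into {A,C,G} and {E,F,H}.
No further refinement is possible. Final partition (4 blocks): {B} | {A,C,G} | {D} | {E,F,H}.
G and H end up in different blocks, so they are distinguishable. For instance, the string '00' is accepted from only H.

Yes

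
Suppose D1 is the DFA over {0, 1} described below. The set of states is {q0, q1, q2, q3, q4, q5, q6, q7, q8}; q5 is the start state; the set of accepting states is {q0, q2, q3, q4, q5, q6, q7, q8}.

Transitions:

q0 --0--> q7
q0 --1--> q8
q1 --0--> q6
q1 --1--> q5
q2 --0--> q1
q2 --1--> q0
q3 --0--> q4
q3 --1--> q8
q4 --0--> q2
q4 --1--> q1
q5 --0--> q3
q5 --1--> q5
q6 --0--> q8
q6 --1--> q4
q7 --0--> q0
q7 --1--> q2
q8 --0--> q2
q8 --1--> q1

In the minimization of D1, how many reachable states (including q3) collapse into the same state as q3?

Every state is reachable, so we keep all 9.
Initial partition by acceptance: {q0,q2,q3,q4,q5,q6,q7,q8} | {q1}.
Refine {q0,q2,q3,q4,q5,q6,q7,q8} on symbol 0: members go to different blocks, giving {q0,q3,q4,q5,q6,q7,q8} and {q2}.
Split {q0,q3,q4,q5,q6,q7,q8} by δ(·,0) → {q0,q3,q5,q6,q7} and {q4,q8}.
Refine {q0,q3,q5,q6,q7} on symbol 0: members go to different blocks, giving {q0,q5,q7} and {q3,q6}.
On input 0, block {q0,q5,q7} splits into {q0,q7} and {q5}.
On input 1, block {q0,q7} splits into {q0} and {q7}.
No further refinement is possible. Final partition (7 blocks): {q0} | {q1} | {q2} | {q4,q8} | {q3,q6} | {q5} | {q7}.
State q3 belongs to the block {q3,q6}, which has 2 states.

2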